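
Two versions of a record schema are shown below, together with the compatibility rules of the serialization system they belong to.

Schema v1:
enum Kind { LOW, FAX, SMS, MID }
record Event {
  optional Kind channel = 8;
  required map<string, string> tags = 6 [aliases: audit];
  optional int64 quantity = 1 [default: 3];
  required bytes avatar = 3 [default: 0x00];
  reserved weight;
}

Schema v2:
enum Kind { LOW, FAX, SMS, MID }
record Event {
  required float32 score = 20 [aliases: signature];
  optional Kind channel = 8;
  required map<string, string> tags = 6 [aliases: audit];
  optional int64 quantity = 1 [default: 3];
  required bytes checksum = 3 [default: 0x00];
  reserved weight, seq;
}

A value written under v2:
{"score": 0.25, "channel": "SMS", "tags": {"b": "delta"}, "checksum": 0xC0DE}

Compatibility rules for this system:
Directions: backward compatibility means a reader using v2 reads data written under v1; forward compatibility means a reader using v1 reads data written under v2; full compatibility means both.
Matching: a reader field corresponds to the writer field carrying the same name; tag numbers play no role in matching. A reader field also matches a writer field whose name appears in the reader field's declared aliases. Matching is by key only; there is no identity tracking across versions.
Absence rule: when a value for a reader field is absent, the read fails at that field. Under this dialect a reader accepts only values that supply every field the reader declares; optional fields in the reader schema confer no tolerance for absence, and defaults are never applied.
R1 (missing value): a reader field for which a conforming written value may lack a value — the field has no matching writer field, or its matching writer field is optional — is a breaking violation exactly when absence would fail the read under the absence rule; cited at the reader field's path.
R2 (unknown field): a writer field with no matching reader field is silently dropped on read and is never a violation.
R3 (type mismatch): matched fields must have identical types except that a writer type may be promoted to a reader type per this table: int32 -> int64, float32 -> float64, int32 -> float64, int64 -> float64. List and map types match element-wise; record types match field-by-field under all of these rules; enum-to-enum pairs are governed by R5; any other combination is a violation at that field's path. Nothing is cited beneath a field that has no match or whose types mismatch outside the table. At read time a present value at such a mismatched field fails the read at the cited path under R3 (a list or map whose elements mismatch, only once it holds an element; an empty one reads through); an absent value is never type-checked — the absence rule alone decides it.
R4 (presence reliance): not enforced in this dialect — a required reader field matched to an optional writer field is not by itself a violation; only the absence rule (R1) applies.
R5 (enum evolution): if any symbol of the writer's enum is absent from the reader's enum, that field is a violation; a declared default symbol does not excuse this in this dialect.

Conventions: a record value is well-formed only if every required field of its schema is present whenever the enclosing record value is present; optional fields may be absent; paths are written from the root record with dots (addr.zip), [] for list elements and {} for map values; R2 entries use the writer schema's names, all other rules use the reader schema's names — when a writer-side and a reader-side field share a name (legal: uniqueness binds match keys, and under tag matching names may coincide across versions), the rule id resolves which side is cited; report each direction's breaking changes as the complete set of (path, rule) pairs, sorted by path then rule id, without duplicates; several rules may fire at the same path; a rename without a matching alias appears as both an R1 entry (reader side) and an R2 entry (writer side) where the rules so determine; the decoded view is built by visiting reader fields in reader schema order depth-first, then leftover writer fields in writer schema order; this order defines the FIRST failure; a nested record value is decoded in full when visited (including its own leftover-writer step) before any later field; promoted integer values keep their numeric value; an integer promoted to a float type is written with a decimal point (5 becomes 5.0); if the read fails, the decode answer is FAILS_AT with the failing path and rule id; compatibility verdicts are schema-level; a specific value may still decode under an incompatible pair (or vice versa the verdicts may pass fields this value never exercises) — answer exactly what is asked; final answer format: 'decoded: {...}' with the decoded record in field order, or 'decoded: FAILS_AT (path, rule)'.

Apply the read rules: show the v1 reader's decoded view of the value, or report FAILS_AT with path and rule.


in Event below, arrows point writer -> reader
decoding the Event value with the v1 reader:
  channel := "SMS"
  tags := {"b": "delta"}
  read fails at quantity under R1 (no fill)
  => FAILS_AT (quantity, R1)
ruling out the remaining Event differences:
  renamed field avatar to checksum in record Event -> changes Event's schema-level verdicts only — the decode of this value is the same
  added field score to record Event: required float32, tag 20 (in v2 it sits immediately before channel) -> changes Event's schema-level verdicts only — the decode of this value is the same

decoded: FAILS_AT (quantity, R1)


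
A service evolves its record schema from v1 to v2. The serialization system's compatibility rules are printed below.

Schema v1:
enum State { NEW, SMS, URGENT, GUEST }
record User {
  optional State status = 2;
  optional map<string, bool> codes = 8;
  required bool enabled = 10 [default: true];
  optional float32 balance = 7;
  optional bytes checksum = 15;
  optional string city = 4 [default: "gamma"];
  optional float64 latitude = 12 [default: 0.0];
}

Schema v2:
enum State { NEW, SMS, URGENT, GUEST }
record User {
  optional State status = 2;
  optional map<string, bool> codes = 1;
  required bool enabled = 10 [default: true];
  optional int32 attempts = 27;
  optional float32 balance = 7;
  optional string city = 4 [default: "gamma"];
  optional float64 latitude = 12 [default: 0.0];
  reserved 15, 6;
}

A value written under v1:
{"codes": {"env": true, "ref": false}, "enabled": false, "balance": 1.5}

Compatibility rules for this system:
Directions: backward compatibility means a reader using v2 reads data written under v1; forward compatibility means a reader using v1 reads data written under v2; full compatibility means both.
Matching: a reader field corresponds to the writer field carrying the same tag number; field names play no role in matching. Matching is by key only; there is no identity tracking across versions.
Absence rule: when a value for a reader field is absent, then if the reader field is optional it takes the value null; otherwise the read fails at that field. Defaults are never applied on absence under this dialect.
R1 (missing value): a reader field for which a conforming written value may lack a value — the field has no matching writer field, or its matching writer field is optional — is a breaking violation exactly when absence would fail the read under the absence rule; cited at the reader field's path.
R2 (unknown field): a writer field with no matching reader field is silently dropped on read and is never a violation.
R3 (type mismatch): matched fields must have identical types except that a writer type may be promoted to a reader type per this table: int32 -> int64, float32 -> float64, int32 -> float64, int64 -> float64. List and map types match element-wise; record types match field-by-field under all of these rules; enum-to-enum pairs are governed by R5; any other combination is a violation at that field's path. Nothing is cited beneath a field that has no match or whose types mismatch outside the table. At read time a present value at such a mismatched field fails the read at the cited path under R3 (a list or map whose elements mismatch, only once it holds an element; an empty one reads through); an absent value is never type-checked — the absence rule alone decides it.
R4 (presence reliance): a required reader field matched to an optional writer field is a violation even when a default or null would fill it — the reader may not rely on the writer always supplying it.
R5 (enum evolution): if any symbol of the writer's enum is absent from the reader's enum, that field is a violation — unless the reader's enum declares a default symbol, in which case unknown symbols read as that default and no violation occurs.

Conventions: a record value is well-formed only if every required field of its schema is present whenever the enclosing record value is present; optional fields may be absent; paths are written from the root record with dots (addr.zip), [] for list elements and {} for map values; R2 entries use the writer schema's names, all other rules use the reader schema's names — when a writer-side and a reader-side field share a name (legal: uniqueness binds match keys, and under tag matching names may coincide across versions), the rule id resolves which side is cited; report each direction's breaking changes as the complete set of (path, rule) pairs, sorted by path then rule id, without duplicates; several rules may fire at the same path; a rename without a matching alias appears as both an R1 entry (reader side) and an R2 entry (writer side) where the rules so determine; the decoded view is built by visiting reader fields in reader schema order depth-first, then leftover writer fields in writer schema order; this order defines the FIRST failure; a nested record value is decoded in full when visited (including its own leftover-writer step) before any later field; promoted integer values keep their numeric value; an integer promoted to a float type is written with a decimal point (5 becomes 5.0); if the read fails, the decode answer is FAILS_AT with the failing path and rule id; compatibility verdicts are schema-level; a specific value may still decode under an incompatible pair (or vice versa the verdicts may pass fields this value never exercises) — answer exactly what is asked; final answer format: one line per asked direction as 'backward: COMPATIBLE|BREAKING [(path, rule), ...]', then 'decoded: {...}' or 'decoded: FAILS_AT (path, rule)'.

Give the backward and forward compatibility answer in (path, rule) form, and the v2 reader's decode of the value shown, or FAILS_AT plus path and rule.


backward: COMPATIBLE []; forward: COMPATIBLE []; decoded: {"status": null, "codes": null, "enabled": false, "attempts": null, "balance": 1.5, "city": null, "latitude": null}

arrows below run writer -> reader for User
backward for User (reader v2, writer v1):
  status: paired with writer status (State -> State; writer optional)
  no writer field matches reader codes
  enabled: paired with writer enabled (bool -> bool; writer required)
  no writer field matches reader attempts
  balance: paired with writer balance (float32 -> float32; writer optional)
  city: paired with writer city (string -> string; writer optional)
  latitude: paired with writer latitude (float64 -> float64; writer optional)
  leftover writer field: codes
  leftover writer field: checksum
  => backward: COMPATIBLE
forward for User (reader v1, writer v2):
  status: paired with writer status (State -> State; writer optional)
  no writer field matches reader codes
  enabled: paired with writer enabled (bool -> bool; writer required)
  balance: paired with writer balance (float32 -> float32; writer optional)
  no writer field matches reader checksum
  city: paired with writer city (string -> string; writer optional)
  latitude: paired with writer latitude (float64 -> float64; writer optional)
  leftover writer field: codes
  leftover writer field: attempts
  => forward: COMPATIBLE
migrating the User value to v2:
  status := null (absent, optional -> null)
  codes := null (absent, optional -> null)
  enabled := false
  attempts := null (absent, optional -> null)
  balance := 1.5
  city := null (absent, optional -> null)
  latitude := null (absent, optional -> null)
  writer codes: unknown -> dropped
  => decoded: {"status": null, "codes": null, "enabled": false, "attempts": null, "balance": 1.5, "city": null, "latitude": null}


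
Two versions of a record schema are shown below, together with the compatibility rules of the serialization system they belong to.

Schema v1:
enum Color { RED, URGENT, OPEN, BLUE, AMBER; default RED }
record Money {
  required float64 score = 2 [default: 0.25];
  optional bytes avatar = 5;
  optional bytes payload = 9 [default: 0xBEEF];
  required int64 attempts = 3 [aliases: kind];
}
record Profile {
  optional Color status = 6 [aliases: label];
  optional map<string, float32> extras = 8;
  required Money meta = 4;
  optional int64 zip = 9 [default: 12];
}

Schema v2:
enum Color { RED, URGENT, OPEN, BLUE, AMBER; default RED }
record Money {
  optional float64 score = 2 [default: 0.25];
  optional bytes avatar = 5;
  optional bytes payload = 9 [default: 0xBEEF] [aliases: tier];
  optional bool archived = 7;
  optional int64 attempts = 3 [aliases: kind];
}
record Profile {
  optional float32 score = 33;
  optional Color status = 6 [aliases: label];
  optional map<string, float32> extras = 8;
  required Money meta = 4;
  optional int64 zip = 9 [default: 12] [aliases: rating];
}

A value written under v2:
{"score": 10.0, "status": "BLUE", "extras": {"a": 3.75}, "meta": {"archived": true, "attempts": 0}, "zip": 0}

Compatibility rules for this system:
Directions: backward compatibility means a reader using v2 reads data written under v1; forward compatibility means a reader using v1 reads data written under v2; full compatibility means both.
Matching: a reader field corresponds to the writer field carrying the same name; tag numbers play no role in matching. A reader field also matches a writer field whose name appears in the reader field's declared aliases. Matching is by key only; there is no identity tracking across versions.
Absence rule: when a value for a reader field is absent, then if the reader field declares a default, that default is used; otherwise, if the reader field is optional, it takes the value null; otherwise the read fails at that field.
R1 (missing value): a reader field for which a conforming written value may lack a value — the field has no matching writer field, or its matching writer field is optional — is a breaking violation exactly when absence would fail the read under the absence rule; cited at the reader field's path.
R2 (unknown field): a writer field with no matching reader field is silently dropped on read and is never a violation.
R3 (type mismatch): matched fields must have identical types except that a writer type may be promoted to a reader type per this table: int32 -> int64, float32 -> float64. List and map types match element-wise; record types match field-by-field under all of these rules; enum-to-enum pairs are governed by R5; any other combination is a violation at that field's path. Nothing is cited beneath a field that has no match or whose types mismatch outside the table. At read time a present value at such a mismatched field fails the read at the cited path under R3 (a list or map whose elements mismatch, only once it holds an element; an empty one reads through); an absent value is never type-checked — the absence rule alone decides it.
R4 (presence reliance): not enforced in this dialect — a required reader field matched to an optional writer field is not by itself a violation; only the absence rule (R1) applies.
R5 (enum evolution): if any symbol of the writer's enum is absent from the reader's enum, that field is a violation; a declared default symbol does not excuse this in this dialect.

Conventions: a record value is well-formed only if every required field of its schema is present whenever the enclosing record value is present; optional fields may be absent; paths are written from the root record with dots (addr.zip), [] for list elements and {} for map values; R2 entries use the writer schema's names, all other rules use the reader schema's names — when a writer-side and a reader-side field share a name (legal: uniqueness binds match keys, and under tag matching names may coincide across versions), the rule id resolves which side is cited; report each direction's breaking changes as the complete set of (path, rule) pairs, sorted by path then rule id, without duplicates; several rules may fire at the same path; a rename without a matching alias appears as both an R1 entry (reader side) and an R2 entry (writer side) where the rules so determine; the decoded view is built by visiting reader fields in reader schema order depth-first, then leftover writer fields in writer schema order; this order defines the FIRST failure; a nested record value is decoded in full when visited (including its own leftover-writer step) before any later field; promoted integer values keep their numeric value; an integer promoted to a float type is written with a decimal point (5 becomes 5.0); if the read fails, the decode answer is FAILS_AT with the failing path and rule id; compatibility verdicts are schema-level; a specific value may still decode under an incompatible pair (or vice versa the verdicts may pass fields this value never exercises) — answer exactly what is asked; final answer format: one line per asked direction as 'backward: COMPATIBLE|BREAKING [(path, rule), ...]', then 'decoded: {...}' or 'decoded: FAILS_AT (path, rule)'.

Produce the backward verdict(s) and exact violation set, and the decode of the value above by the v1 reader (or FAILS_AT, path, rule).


the writer's type comes first in each Profile pair
backward on Profile — v2 reading data written by v1:
  score has no writer counterpart
  Color -> Color, writer optional: status aligns to status
  map<string, float32> -> map<string, float32>, writer optional: extras aligns to extras
  Money -> Money, writer required: meta aligns to meta
  int64 -> int64, writer optional: zip aligns to zip
  float64 -> float64, writer required: meta.score aligns to meta.score
  bytes -> bytes, writer optional: meta.avatar aligns to meta.avatar
  bytes -> bytes, writer optional: meta.payload aligns to meta.payload
  meta.archived has no writer counterpart
  int64 -> int64, writer required: meta.attempts aligns to meta.attempts
  nothing fires on Profile: backward is COMPATIBLE
decode walk for Profile under reader schema v1:
  status := "BLUE"
  extras := {"a": 3.75}
  meta.score := 0.25 (absent -> default)
  meta.avatar := null (absent, optional -> null)
  meta.payload := 0xBEEF (absent -> default)
  meta.attempts := 0
  writer meta.archived: unknown -> dropped
  zip := 0
  writer score: unknown -> dropped
  => decoded: {"status": "BLUE", "extras": {"a": 3.75}, "meta": {"score": 0.25, "avatar": null, "payload": 0xBEEF, "attempts": 0}, "zip": 0}
checking off the Profile differences that do not matter here:
  added field archived to record Money: optional bool, tag 7 (in v2 it sits immediately before attempts) -> fires no rule on Profile, leaving the asked answer as it is
  added field score to record Profile: optional float32, tag 33 (in v2 it sits immediately before status) -> fires no rule on Profile, leaving the asked answer as it is
  field score in record Money: required changed to optional -> fires no rule on Profile, leaving the asked answer as it is
  field attempts in record Money: required changed to optional -> matters only for Profile's forward compatibility — outside the asked direction

backward: COMPATIBLE []; decoded: {"status": "BLUE", "extras": {"a": 3.75}, "meta": {"score": 0.25, "avatar": null, "payload": 0xBEEF, "attempts": 0}, "zip": 0}


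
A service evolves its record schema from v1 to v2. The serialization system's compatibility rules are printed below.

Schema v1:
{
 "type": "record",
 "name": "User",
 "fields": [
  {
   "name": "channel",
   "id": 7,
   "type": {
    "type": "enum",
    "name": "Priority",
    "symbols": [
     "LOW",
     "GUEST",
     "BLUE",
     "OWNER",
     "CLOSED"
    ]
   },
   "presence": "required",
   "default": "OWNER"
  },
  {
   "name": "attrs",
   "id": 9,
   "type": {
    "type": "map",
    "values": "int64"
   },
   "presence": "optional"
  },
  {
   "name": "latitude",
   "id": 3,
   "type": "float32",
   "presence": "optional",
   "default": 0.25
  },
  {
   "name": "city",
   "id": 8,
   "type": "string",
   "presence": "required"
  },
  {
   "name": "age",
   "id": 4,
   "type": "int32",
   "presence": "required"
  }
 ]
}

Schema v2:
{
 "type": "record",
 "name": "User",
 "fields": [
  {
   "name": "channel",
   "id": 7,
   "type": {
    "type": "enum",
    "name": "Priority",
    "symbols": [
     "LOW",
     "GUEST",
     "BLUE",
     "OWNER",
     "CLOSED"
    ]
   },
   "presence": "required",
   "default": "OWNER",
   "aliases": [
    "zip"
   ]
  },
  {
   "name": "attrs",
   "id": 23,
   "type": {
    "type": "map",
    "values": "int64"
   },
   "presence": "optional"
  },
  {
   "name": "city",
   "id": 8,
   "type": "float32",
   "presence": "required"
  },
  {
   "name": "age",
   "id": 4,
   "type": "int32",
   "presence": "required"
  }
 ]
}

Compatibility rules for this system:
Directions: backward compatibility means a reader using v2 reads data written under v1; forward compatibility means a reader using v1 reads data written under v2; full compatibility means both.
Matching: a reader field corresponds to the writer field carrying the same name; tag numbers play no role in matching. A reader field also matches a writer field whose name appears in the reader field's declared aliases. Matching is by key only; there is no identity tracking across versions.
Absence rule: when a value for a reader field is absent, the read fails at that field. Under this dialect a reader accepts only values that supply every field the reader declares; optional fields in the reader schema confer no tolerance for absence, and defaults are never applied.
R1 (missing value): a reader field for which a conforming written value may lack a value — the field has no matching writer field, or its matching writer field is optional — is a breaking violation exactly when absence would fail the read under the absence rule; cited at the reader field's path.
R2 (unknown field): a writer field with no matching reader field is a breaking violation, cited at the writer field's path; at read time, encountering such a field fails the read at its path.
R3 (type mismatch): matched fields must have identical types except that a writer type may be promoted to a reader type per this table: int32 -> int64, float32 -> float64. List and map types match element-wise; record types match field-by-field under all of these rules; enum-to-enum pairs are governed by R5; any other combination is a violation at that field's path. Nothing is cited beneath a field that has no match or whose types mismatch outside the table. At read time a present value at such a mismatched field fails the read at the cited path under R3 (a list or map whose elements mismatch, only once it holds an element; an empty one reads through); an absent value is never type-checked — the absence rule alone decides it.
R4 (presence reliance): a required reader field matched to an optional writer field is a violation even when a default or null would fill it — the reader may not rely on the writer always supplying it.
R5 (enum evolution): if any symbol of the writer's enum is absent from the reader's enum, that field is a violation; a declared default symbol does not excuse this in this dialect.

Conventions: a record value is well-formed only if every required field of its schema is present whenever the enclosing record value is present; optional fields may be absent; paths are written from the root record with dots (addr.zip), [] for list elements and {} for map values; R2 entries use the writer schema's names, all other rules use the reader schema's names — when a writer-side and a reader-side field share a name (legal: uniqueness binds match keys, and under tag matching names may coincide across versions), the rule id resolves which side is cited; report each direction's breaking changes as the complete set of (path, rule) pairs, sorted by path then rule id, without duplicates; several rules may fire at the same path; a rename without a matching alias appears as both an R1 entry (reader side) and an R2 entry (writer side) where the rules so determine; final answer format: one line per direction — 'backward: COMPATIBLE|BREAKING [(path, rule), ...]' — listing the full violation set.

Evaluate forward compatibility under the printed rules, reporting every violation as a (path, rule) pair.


in User below, arrows point writer -> reader
forward pass over User, reader schema v1, writer schema v2:
  channel: paired with writer channel (Priority -> Priority; writer required)
  attrs: paired with writer attrs (map<string, int64> -> map<string, int64>; writer optional)
  latitude: no writer match
  city: paired with writer city (float32 -> string; writer required)
  age: paired with writer age (int32 -> int32; writer required)
  rule R1 violated at attrs
  rule R3 violated at city
  rule R1 violated at latitude
  => 3 violation(s): forward is BREAKING for User
remaining User differences; none change what is asked:
  removed field latitude from record User -> matters only for User's backward compatibility — outside the asked direction
  field attrs in record User: tag 9 changed to 23 -> no rule fires on it in User's dialect; the asked verdict holds

forward: BREAKING [(attrs, R1), (city, R3), (latitude, R1)]


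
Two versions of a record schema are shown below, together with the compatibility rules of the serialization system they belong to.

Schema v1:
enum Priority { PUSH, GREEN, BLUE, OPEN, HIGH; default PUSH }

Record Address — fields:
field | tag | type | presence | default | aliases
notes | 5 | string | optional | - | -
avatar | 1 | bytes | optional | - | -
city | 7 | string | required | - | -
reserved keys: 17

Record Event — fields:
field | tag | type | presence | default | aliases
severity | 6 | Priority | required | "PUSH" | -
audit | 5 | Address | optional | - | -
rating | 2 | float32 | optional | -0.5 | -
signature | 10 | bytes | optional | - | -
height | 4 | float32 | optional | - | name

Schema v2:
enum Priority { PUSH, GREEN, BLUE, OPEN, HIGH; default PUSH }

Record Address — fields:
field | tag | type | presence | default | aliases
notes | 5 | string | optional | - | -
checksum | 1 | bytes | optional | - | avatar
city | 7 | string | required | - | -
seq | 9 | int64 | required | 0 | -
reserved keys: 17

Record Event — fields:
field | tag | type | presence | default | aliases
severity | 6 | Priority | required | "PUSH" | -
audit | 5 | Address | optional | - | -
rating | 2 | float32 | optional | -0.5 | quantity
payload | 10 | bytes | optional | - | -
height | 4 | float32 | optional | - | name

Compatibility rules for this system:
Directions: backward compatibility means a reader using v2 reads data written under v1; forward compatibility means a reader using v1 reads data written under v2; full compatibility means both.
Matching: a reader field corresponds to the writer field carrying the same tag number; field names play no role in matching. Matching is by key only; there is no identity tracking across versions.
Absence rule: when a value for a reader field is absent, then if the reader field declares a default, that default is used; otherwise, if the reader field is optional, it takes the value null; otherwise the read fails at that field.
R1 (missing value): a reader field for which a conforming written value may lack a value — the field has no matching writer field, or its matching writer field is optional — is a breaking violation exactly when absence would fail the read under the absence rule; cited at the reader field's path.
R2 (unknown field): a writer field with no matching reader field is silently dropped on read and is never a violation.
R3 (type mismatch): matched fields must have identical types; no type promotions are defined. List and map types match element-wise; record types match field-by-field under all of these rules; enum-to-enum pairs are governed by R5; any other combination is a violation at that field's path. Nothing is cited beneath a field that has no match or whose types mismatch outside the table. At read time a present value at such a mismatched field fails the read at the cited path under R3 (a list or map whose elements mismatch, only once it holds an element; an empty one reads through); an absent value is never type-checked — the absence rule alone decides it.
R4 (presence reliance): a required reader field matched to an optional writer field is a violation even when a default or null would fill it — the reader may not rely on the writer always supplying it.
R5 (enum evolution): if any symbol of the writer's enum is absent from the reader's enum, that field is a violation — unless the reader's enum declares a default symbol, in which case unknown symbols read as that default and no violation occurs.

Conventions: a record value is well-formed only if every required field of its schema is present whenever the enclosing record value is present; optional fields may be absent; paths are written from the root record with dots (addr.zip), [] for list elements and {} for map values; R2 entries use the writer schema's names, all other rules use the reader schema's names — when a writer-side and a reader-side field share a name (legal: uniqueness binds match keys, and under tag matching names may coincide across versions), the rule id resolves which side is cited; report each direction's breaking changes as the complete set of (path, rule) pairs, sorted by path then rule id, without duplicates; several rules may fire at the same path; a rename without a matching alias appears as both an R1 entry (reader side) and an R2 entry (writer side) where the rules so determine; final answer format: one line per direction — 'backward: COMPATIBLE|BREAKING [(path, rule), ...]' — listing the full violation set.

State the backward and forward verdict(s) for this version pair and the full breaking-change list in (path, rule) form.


in Event below, arrows point writer -> reader
backward pass over Event, reader schema v2, writer schema v1:
  severity <- severity (Priority -> Priority, writer required)
  audit <- audit (Address -> Address, writer optional)
  rating <- rating (float32 -> float32, writer optional)
  payload <- signature (bytes -> bytes, writer optional)
  height <- height (float32 -> float32, writer optional)
  audit.notes <- audit.notes (string -> string, writer optional)
  audit.checksum <- audit.avatar (bytes -> bytes, writer optional)
  audit.city <- audit.city (string -> string, writer required)
  audit.seq has no writer counterpart
  => backward: COMPATIBLE
forward pass over Event, reader schema v1, writer schema v2:
  severity <- severity (Priority -> Priority, writer required)
  audit <- audit (Address -> Address, writer optional)
  rating <- rating (float32 -> float32, writer optional)
  signature <- payload (bytes -> bytes, writer optional)
  height <- height (float32 -> float32, writer optional)
  audit.notes <- audit.notes (string -> string, writer optional)
  audit.avatar <- audit.checksum (bytes -> bytes, writer optional)
  audit.city <- audit.city (string -> string, writer required)
  leftover writer field: audit.seq
  => forward: COMPATIBLE

backward: COMPATIBLE []; forward: COMPATIBLE []


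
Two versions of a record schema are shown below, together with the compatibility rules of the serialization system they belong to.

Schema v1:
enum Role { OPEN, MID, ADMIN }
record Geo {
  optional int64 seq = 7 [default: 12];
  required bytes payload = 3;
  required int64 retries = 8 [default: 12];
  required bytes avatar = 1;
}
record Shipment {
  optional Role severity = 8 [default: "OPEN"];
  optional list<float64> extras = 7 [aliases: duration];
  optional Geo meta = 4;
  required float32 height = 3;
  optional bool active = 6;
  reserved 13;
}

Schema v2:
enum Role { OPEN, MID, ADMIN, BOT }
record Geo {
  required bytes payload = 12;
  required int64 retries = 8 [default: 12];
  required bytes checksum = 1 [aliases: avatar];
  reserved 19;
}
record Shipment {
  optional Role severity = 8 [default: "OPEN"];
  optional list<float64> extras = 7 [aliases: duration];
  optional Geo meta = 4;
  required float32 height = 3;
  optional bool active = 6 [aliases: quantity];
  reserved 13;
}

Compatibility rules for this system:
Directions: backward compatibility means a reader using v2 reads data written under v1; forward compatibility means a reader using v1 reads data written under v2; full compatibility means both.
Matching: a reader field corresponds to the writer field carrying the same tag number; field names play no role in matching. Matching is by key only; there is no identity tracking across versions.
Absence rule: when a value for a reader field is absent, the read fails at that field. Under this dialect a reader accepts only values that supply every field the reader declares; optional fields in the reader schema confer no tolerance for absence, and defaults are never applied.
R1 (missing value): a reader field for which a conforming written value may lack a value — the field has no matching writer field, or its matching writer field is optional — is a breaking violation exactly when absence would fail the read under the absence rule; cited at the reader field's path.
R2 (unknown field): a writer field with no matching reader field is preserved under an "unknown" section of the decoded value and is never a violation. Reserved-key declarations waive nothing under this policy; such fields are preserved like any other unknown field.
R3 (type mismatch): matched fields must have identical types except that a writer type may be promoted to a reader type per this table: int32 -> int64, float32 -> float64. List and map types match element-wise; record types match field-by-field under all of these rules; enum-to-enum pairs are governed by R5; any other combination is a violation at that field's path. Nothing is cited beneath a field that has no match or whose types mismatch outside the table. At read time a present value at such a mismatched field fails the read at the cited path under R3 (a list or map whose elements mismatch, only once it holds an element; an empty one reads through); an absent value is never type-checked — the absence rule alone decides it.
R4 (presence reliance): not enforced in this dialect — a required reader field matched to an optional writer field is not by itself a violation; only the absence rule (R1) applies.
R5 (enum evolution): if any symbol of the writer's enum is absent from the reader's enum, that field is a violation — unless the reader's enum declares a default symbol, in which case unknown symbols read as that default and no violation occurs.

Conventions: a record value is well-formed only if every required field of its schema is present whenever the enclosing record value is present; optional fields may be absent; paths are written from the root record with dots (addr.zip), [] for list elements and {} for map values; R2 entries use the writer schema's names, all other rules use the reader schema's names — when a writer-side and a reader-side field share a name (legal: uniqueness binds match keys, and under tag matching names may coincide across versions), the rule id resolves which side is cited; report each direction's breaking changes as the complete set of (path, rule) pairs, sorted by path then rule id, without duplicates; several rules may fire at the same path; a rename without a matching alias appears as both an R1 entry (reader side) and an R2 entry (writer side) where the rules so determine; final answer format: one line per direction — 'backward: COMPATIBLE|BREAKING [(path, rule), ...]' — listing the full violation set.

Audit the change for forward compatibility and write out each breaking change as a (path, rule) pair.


in Shipment below, arrows point writer -> reader
checking forward for Shipment: reader v1 against writer v2:
  severity: Role -> Role, writer optional; from severity
  extras: list<float64> -> list<float64>, writer optional; from extras
  meta: Geo -> Geo, writer optional; from meta
  height: float32 -> float32, writer required; from height
  active: bool -> bool, writer optional; from active
  meta.seq: no writer-side match
  meta.payload: no writer-side match
  meta.retries: int64 -> int64, writer required; from meta.retries
  meta.avatar: bytes -> bytes, writer required; from meta.checksum
  writer field meta.payload has no reader counterpart
  rule R1 violated at active
  rule R1 violated at extras
  rule R1 violated at meta
  rule R1 violated at meta.payload
  rule R1 violated at meta.seq
  rule R1 violated at severity
  rule R5 violated at severity
  => forward: BREAKING (7)
the other Shipment changes do not affect what is asked:
  renamed field avatar to checksum in record Geo (alias avatar declared on the renamed field) -> no rule fires on it in Shipment's dialect; the asked verdict holds
  removed field seq from record Geo -> matters only for Shipment's backward compatibility — outside the asked direction

forward: BREAKING [(active, R1), (extras, R1), (meta, R1), (meta.payload, R1), (meta.seq, R1), (severity, R1), (severity, R5)]


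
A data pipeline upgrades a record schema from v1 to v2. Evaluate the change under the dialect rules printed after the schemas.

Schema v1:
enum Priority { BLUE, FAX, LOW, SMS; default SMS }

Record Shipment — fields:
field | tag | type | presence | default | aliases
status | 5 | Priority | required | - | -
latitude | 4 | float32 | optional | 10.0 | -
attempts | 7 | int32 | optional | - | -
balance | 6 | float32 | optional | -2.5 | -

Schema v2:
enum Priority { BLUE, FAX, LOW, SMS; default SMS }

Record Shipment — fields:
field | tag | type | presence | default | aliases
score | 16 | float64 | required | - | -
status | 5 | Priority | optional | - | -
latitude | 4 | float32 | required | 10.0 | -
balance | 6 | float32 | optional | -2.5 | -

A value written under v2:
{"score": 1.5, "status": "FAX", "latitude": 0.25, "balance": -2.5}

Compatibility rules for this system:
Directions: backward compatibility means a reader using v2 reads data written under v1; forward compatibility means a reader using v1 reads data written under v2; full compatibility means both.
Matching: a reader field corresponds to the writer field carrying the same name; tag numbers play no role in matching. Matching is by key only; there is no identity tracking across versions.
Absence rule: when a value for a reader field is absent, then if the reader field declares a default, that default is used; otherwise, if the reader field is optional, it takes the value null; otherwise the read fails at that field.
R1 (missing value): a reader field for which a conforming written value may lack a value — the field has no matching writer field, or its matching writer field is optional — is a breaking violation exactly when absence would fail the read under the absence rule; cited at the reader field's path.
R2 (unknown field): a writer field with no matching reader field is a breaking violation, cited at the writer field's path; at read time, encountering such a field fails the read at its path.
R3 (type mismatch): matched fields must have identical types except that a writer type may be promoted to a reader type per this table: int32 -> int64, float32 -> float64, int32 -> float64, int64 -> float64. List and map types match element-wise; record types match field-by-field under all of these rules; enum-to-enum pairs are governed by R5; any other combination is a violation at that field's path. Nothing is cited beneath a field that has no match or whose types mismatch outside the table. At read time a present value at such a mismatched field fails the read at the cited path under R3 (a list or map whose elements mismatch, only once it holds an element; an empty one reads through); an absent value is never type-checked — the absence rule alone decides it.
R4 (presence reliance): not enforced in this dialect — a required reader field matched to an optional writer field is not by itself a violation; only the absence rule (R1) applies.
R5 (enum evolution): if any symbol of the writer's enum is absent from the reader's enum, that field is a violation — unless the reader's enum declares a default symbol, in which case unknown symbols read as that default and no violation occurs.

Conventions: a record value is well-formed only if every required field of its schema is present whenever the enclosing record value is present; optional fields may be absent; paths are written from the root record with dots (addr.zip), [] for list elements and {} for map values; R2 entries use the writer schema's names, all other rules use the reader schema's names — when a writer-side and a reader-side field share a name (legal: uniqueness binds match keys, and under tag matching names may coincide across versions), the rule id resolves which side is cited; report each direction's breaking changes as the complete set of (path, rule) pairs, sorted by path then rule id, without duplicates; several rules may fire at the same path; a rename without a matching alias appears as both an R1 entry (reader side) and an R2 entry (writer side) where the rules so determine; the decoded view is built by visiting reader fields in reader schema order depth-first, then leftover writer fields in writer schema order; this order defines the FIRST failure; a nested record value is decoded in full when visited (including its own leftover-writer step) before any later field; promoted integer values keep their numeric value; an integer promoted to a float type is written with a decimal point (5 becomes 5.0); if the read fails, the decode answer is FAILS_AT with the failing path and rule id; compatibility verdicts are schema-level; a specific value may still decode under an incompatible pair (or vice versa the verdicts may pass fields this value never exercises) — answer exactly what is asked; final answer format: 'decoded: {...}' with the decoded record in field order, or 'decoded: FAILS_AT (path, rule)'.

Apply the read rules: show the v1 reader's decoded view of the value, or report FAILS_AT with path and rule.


in Shipment below, arrows point writer -> reader
migrating the Shipment value to v1:
  status := "FAX"
  latitude := 0.25
  attempts := null (not supplied -> null)
  balance := -2.5
  read fails at score under R2 (unknown field)
  => FAILS_AT (score, R2)
ruling out the remaining Shipment differences:
  field latitude in record Shipment: optional changed to required -> no rule fires on it and the decoded Shipment view is identical with or without it
  removed field attempts from record Shipment -> schema-level compatibility only; this Shipment value's decode is unchanged
  field status in record Shipment: required changed to optional -> schema-level compatibility only; this Shipment value's decode is unchanged

decoded: FAILS_AT (score, R2)
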